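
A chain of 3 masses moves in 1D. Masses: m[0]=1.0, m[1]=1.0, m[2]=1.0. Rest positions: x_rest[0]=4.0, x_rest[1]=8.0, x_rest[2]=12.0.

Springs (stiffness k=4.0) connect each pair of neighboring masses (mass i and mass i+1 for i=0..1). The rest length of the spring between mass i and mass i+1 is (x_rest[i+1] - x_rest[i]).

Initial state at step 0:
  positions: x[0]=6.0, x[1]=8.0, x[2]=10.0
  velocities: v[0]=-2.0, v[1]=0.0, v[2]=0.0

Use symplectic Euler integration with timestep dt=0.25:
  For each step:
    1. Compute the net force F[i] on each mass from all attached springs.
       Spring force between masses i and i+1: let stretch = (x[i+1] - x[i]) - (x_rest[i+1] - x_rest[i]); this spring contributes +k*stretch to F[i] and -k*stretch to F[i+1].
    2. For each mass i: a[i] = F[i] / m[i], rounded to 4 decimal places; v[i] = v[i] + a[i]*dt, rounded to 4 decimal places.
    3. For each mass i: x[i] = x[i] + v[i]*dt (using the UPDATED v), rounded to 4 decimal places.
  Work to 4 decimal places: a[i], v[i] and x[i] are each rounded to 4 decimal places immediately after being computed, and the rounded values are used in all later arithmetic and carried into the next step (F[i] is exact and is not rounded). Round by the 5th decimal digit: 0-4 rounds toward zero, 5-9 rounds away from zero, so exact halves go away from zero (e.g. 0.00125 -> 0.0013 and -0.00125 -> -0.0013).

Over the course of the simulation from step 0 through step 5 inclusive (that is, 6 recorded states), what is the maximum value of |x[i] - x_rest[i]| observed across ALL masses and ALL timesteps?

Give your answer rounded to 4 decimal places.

Step 0: x=[6.0000 8.0000 10.0000] v=[-2.0000 0.0000 0.0000]
Step 1: x=[5.0000 8.0000 10.5000] v=[-4.0000 0.0000 2.0000]
Step 2: x=[3.7500 7.8750 11.3750] v=[-5.0000 -0.5000 3.5000]
Step 3: x=[2.5313 7.5938 12.3750] v=[-4.8750 -1.1250 4.0000]
Step 4: x=[1.5782 7.2422 13.1797] v=[-3.8125 -1.4063 3.2188]
Step 5: x=[1.0411 6.9590 13.5000] v=[-2.1485 -1.1328 1.2813]
Max displacement = 2.9589

Answer: 2.9589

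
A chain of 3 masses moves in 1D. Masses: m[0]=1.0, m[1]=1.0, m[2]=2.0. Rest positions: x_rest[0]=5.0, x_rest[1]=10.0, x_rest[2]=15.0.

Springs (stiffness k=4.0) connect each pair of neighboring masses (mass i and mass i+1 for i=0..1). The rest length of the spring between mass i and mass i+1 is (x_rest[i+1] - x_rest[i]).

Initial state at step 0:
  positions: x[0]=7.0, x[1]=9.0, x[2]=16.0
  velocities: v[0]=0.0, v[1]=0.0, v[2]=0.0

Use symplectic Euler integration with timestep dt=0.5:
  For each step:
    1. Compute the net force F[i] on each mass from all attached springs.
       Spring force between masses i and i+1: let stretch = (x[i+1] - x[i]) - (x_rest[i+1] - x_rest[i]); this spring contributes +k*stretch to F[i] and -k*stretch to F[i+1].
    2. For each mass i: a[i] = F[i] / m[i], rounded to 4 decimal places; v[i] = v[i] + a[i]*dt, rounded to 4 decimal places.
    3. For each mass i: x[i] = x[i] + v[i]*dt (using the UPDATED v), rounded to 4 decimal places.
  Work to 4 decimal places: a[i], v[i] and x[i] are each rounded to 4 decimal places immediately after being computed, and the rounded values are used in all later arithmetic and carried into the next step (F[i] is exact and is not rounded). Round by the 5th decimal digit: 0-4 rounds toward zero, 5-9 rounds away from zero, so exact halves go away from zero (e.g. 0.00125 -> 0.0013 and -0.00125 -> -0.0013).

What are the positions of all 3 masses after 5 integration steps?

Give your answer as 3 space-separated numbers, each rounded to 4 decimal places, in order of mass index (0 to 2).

Answer: 5.5000 11.2500 15.6250

Derivation:
Step 0: x=[7.0000 9.0000 16.0000] v=[0.0000 0.0000 0.0000]
Step 1: x=[4.0000 14.0000 15.0000] v=[-6.0000 10.0000 -2.0000]
Step 2: x=[6.0000 10.0000 16.0000] v=[4.0000 -8.0000 2.0000]
Step 3: x=[7.0000 8.0000 16.5000] v=[2.0000 -4.0000 1.0000]
Step 4: x=[4.0000 13.5000 15.2500] v=[-6.0000 11.0000 -2.5000]
Step 5: x=[5.5000 11.2500 15.6250] v=[3.0000 -4.5000 0.7500]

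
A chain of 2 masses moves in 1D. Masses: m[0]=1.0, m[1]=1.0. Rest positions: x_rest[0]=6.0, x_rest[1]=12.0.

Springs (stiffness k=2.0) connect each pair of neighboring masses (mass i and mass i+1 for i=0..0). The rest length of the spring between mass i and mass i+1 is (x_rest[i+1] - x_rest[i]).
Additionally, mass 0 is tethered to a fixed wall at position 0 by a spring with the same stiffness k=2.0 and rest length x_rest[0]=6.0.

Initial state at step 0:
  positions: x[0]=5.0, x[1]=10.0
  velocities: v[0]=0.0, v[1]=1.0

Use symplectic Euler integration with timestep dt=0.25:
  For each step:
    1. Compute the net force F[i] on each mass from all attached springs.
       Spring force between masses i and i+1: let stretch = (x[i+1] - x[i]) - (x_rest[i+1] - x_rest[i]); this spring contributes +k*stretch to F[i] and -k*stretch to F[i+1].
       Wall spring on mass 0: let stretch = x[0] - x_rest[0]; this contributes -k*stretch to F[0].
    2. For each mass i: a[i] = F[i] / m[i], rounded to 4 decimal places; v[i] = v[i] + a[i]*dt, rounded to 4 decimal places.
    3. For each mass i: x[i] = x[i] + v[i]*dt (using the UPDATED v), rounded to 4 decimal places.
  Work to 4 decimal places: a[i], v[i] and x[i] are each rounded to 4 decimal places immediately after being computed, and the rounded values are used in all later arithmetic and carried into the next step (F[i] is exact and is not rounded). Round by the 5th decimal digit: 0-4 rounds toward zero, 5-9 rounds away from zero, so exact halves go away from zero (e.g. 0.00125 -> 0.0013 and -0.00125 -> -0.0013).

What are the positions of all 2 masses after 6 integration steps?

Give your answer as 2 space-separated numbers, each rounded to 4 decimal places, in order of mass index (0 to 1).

Step 0: x=[5.0000 10.0000] v=[0.0000 1.0000]
Step 1: x=[5.0000 10.3750] v=[0.0000 1.5000]
Step 2: x=[5.0469 10.8281] v=[0.1875 1.8125]
Step 3: x=[5.1856 11.3086] v=[0.5547 1.9219]
Step 4: x=[5.4415 11.7737] v=[1.0234 1.8604]
Step 5: x=[5.8087 12.1973] v=[1.4688 1.6943]
Step 6: x=[6.2484 12.5723] v=[1.7588 1.5000]

Answer: 6.2484 12.5723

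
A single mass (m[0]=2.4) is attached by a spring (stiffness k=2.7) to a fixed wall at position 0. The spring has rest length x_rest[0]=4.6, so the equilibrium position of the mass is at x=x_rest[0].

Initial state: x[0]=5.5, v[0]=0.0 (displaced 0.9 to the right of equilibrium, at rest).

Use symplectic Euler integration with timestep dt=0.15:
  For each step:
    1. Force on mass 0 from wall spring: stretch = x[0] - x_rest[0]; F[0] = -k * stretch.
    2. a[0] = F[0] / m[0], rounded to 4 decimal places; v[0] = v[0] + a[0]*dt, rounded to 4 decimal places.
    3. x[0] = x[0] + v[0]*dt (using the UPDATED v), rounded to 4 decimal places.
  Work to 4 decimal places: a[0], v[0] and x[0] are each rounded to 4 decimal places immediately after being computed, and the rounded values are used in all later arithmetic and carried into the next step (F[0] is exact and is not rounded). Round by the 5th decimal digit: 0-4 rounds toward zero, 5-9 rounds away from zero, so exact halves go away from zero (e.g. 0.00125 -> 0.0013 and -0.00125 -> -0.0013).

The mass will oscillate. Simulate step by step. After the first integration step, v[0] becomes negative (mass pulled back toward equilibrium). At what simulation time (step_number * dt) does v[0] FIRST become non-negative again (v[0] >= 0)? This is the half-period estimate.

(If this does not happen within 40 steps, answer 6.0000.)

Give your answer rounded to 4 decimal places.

Answer: 3.0000

Derivation:
Step 0: x=[5.5000] v=[0.0000]
Step 1: x=[5.4772] v=[-0.1519]
Step 2: x=[5.4322] v=[-0.2999]
Step 3: x=[5.3662] v=[-0.4403]
Step 4: x=[5.2808] v=[-0.5696]
Step 5: x=[5.1781] v=[-0.6845]
Step 6: x=[5.0608] v=[-0.7821]
Step 7: x=[4.9318] v=[-0.8599]
Step 8: x=[4.7944] v=[-0.9159]
Step 9: x=[4.6521] v=[-0.9487]
Step 10: x=[4.5085] v=[-0.9575]
Step 11: x=[4.3672] v=[-0.9421]
Step 12: x=[4.2318] v=[-0.9028]
Step 13: x=[4.1057] v=[-0.8407]
Step 14: x=[3.9921] v=[-0.7573]
Step 15: x=[3.8939] v=[-0.6547]
Step 16: x=[3.8136] v=[-0.5355]
Step 17: x=[3.7532] v=[-0.4028]
Step 18: x=[3.7142] v=[-0.2599]
Step 19: x=[3.6976] v=[-0.1104]
Step 20: x=[3.7039] v=[0.0419]
First v>=0 after going negative at step 20, time=3.0000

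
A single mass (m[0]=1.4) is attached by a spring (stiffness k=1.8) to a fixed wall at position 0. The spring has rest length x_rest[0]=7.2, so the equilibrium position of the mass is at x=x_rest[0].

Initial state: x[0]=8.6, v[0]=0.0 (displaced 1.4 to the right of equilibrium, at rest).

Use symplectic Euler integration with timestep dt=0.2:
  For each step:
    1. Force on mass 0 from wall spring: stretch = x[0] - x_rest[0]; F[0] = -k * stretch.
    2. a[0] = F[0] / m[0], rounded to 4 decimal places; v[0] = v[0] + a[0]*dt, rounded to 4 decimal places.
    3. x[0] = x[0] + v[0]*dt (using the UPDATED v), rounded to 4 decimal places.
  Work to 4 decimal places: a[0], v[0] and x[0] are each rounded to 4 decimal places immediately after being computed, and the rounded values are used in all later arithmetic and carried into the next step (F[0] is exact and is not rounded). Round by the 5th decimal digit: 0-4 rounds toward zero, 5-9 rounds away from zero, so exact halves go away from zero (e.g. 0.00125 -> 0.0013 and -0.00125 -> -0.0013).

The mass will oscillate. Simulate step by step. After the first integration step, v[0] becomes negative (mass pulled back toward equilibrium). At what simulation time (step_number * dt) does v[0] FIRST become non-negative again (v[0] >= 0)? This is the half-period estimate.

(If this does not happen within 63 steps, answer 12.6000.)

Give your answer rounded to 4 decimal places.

Step 0: x=[8.6000] v=[0.0000]
Step 1: x=[8.5280] v=[-0.3600]
Step 2: x=[8.3877] v=[-0.7015]
Step 3: x=[8.1863] v=[-1.0069]
Step 4: x=[7.9342] v=[-1.2605]
Step 5: x=[7.6443] v=[-1.4493]
Step 6: x=[7.3316] v=[-1.5635]
Step 7: x=[7.0121] v=[-1.5973]
Step 8: x=[6.7023] v=[-1.5490]
Step 9: x=[6.4181] v=[-1.4210]
Step 10: x=[6.1741] v=[-1.2199]
Step 11: x=[5.9829] v=[-0.9561]
Step 12: x=[5.8543] v=[-0.6431]
Step 13: x=[5.7949] v=[-0.2971]
Step 14: x=[5.8077] v=[0.0642]
First v>=0 after going negative at step 14, time=2.8000

Answer: 2.8000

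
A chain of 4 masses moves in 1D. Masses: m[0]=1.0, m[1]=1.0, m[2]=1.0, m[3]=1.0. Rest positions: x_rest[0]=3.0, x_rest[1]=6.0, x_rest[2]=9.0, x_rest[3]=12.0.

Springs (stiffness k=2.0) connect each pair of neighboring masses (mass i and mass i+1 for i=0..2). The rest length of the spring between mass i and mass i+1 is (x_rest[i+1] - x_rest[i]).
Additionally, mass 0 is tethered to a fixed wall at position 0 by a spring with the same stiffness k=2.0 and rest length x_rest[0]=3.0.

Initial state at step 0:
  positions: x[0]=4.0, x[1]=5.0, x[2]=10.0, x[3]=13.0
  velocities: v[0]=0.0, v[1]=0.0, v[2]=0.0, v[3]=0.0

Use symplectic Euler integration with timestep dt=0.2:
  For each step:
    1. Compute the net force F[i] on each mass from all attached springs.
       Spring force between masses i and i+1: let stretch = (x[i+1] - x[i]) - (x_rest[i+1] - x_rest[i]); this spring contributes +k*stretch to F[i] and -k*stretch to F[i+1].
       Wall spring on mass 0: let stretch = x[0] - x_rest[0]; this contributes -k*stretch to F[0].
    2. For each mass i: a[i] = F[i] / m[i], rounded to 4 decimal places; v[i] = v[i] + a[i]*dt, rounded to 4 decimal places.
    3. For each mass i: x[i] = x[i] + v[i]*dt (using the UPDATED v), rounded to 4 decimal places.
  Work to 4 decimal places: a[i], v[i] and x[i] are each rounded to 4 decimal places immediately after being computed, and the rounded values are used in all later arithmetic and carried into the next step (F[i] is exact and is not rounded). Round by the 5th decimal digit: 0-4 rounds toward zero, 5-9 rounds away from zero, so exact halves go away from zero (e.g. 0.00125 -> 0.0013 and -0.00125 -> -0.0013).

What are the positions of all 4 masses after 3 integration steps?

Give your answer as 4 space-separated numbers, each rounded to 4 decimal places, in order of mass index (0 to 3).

Answer: 2.8631 6.5265 9.2801 12.9411

Derivation:
Step 0: x=[4.0000 5.0000 10.0000 13.0000] v=[0.0000 0.0000 0.0000 0.0000]
Step 1: x=[3.7600 5.3200 9.8400 13.0000] v=[-1.2000 1.6000 -0.8000 0.0000]
Step 2: x=[3.3440 5.8768 9.5712 12.9872] v=[-2.0800 2.7840 -1.3440 -0.0640]
Step 3: x=[2.8631 6.5265 9.2801 12.9411] v=[-2.4045 3.2486 -1.4554 -0.2304]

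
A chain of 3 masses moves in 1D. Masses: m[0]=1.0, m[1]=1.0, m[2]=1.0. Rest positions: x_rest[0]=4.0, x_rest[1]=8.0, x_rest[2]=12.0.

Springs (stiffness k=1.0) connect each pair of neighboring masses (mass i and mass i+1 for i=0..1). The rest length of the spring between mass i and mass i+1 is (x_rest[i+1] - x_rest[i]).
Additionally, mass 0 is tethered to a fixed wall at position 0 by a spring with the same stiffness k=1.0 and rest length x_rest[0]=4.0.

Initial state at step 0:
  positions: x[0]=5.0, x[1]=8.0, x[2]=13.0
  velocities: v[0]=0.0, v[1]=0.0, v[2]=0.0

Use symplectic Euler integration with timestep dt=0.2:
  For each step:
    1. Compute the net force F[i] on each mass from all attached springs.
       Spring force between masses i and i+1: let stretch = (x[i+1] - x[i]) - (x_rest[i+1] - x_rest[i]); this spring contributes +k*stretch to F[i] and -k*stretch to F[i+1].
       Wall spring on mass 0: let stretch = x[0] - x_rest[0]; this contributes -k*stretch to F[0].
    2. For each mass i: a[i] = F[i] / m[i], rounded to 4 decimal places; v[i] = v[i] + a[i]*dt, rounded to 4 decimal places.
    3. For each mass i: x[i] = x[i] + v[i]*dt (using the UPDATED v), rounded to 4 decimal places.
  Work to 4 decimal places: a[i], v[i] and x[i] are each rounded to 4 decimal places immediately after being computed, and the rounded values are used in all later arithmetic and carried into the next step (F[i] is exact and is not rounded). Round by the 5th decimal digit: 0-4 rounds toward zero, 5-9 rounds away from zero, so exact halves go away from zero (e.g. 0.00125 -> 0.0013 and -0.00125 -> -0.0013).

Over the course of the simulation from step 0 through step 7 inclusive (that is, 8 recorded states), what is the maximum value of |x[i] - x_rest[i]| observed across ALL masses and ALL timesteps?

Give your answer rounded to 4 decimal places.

Answer: 1.1079

Derivation:
Step 0: x=[5.0000 8.0000 13.0000] v=[0.0000 0.0000 0.0000]
Step 1: x=[4.9200 8.0800 12.9600] v=[-0.4000 0.4000 -0.2000]
Step 2: x=[4.7696 8.2288 12.8848] v=[-0.7520 0.7440 -0.3760]
Step 3: x=[4.5668 8.4255 12.7834] v=[-1.0141 0.9834 -0.5072]
Step 4: x=[4.3357 8.6421 12.6676] v=[-1.1557 1.0832 -0.5788]
Step 5: x=[4.1034 8.8475 12.5508] v=[-1.1616 1.0270 -0.5839]
Step 6: x=[3.8967 9.0113 12.4459] v=[-1.0335 0.8188 -0.5246]
Step 7: x=[3.7387 9.1079 12.3636] v=[-0.7899 0.4828 -0.4115]
Max displacement = 1.1079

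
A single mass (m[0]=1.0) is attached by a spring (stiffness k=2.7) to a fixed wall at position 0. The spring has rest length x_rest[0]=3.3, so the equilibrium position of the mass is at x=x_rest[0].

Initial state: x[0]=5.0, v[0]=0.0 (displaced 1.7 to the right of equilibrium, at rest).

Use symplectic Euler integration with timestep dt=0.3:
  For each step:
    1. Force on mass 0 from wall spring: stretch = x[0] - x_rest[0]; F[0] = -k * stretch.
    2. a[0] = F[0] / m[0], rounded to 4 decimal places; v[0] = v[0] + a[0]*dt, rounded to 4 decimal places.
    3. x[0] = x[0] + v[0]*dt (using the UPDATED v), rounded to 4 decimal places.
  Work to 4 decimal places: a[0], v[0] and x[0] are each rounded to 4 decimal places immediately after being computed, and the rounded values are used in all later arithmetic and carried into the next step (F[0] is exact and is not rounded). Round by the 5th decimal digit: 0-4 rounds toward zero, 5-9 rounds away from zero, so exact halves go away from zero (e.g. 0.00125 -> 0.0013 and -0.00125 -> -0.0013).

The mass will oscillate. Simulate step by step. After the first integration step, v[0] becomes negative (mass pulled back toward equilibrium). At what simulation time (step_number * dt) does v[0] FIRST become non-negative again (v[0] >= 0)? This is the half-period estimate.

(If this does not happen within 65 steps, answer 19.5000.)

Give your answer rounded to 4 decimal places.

Step 0: x=[5.0000] v=[0.0000]
Step 1: x=[4.5869] v=[-1.3770]
Step 2: x=[3.8611] v=[-2.4194]
Step 3: x=[2.9989] v=[-2.8739]
Step 4: x=[2.2099] v=[-2.6300]
Step 5: x=[1.6858] v=[-1.7470]
Step 6: x=[1.5540] v=[-0.4395]
Step 7: x=[1.8464] v=[0.9748]
First v>=0 after going negative at step 7, time=2.1000

Answer: 2.1000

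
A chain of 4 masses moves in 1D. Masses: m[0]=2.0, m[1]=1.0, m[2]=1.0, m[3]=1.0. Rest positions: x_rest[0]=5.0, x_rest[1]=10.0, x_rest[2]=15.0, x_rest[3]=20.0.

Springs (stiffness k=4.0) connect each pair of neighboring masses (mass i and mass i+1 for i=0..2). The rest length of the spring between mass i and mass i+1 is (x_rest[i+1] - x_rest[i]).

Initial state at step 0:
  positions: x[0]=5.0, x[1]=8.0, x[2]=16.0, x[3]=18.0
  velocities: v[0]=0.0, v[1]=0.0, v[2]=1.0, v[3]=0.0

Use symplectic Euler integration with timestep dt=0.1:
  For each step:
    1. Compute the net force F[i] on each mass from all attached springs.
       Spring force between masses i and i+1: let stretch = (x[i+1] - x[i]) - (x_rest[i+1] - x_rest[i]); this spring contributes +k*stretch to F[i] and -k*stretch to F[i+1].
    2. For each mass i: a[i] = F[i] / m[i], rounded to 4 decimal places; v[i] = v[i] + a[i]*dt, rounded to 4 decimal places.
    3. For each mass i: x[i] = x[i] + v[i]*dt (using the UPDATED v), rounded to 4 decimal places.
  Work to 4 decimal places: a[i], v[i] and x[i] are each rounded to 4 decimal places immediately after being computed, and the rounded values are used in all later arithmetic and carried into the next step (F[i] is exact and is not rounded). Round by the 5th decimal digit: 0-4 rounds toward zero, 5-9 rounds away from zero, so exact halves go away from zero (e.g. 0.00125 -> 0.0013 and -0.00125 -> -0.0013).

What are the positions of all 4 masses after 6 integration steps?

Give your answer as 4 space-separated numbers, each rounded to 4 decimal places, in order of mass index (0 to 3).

Step 0: x=[5.0000 8.0000 16.0000 18.0000] v=[0.0000 0.0000 1.0000 0.0000]
Step 1: x=[4.9600 8.2000 15.8600 18.1200] v=[-0.4000 2.0000 -1.4000 1.2000]
Step 2: x=[4.8848 8.5768 15.5040 18.3496] v=[-0.7520 3.7680 -3.5600 2.2960]
Step 3: x=[4.7834 9.0830 14.9847 18.6654] v=[-1.0136 5.0621 -5.1926 3.1578]
Step 4: x=[4.6680 9.6533 14.3766 19.0340] v=[-1.1537 5.7029 -6.0810 3.6855]
Step 5: x=[4.5523 10.2131 13.7659 19.4163] v=[-1.1566 5.5981 -6.1074 3.8225]
Step 6: x=[4.4499 10.6886 13.2391 19.7725] v=[-1.0244 4.7549 -5.2684 3.5623]

Answer: 4.4499 10.6886 13.2391 19.7725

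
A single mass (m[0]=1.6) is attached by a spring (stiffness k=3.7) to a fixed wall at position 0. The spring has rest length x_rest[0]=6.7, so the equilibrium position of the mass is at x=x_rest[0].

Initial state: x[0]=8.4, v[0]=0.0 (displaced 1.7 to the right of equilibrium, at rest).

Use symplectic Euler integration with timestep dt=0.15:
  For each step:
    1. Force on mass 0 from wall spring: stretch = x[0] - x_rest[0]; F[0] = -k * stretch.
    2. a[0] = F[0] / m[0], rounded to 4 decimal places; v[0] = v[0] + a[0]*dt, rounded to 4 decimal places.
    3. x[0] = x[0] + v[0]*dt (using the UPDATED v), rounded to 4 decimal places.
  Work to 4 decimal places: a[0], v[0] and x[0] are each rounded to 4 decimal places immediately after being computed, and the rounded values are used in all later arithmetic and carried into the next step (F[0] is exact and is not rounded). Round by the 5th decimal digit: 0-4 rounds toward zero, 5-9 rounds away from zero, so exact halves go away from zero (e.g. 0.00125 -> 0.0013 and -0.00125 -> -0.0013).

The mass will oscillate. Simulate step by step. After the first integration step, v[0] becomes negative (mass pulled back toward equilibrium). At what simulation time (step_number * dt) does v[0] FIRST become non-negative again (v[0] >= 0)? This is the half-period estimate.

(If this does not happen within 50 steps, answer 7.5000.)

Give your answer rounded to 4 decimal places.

Answer: 2.1000

Derivation:
Step 0: x=[8.4000] v=[0.0000]
Step 1: x=[8.3115] v=[-0.5897]
Step 2: x=[8.1392] v=[-1.1487]
Step 3: x=[7.8920] v=[-1.6479]
Step 4: x=[7.5828] v=[-2.0614]
Step 5: x=[7.2277] v=[-2.3676]
Step 6: x=[6.8451] v=[-2.5506]
Step 7: x=[6.4550] v=[-2.6009]
Step 8: x=[6.0776] v=[-2.5159]
Step 9: x=[5.7326] v=[-2.3000]
Step 10: x=[5.4379] v=[-1.9644]
Step 11: x=[5.2089] v=[-1.5266]
Step 12: x=[5.0575] v=[-1.0094]
Step 13: x=[4.9915] v=[-0.4397]
Step 14: x=[5.0144] v=[0.1529]
First v>=0 after going negative at step 14, time=2.1000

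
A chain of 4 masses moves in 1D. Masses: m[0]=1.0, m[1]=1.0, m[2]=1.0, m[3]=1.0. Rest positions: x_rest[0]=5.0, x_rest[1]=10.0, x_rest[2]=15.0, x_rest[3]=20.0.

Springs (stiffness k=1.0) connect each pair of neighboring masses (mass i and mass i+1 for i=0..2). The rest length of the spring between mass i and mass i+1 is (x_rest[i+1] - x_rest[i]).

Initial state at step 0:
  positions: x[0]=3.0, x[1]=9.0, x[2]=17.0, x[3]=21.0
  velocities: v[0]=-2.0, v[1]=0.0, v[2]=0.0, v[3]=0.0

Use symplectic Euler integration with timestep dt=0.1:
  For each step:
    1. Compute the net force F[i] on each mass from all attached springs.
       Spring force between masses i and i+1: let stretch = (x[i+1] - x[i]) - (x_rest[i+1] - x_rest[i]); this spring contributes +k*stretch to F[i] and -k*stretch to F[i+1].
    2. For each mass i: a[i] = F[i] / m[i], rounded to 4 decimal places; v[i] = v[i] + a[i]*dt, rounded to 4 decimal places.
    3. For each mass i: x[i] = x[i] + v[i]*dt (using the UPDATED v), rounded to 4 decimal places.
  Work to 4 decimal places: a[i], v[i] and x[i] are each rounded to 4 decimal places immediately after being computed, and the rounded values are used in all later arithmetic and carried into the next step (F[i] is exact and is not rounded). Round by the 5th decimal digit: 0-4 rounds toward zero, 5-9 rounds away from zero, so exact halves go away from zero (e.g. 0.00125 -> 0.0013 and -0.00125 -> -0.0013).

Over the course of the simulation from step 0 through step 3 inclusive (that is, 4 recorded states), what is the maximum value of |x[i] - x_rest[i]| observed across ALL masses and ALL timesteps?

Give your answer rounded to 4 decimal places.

Step 0: x=[3.0000 9.0000 17.0000 21.0000] v=[-2.0000 0.0000 0.0000 0.0000]
Step 1: x=[2.8100 9.0200 16.9600 21.0100] v=[-1.9000 0.2000 -0.4000 0.1000]
Step 2: x=[2.6321 9.0573 16.8811 21.0295] v=[-1.7790 0.3730 -0.7890 0.1950]
Step 3: x=[2.4685 9.1086 16.7655 21.0575] v=[-1.6365 0.5129 -1.1565 0.2802]
Max displacement = 2.5315

Answer: 2.5315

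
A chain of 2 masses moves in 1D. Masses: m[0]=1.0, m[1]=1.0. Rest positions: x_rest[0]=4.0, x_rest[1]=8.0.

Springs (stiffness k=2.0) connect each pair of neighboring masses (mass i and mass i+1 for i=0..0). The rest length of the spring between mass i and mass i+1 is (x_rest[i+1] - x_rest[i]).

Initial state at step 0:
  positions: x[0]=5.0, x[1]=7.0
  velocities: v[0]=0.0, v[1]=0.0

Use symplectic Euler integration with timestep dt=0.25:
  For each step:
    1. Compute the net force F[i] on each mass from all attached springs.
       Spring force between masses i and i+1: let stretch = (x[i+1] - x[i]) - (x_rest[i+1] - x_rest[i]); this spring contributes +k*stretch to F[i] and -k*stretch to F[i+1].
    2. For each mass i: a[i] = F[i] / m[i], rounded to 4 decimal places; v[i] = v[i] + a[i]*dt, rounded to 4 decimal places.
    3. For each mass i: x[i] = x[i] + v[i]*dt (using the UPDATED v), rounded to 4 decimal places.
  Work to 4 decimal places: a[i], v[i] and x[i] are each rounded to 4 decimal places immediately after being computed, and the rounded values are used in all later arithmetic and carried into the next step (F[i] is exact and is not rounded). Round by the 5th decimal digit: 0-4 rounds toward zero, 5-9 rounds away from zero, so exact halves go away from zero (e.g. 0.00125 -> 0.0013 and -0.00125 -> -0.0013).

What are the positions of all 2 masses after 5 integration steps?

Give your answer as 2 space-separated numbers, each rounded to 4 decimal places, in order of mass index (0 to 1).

Answer: 3.0342 8.9659

Derivation:
Step 0: x=[5.0000 7.0000] v=[0.0000 0.0000]
Step 1: x=[4.7500 7.2500] v=[-1.0000 1.0000]
Step 2: x=[4.3125 7.6875] v=[-1.7500 1.7500]
Step 3: x=[3.7969 8.2031] v=[-2.0625 2.0625]
Step 4: x=[3.3321 8.6680] v=[-1.8594 1.8594]
Step 5: x=[3.0342 8.9659] v=[-1.1915 1.1915]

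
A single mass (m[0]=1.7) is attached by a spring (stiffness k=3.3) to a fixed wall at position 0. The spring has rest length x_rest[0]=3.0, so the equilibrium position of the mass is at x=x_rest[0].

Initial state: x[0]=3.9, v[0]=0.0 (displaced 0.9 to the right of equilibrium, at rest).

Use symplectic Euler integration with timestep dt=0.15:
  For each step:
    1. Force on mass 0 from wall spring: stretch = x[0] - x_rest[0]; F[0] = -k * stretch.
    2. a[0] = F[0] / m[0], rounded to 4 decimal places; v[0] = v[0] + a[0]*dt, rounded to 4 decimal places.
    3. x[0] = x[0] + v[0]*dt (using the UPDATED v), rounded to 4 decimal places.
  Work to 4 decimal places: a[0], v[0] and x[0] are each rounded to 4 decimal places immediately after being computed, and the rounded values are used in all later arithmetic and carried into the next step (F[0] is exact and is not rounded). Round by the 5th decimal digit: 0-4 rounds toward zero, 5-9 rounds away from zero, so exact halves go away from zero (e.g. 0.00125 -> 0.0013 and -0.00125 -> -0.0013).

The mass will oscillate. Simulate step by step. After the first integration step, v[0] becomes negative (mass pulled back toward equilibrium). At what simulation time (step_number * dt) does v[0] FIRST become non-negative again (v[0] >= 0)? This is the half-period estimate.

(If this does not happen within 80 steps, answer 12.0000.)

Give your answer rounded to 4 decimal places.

Answer: 2.4000

Derivation:
Step 0: x=[3.9000] v=[0.0000]
Step 1: x=[3.8607] v=[-0.2621]
Step 2: x=[3.7838] v=[-0.5127]
Step 3: x=[3.6727] v=[-0.7409]
Step 4: x=[3.5322] v=[-0.9368]
Step 5: x=[3.3684] v=[-1.0918]
Step 6: x=[3.1885] v=[-1.1991]
Step 7: x=[3.0004] v=[-1.2540]
Step 8: x=[2.8123] v=[-1.2541]
Step 9: x=[2.6324] v=[-1.1994]
Step 10: x=[2.4685] v=[-1.0924]
Step 11: x=[2.3279] v=[-0.9376]
Step 12: x=[2.2166] v=[-0.7419]
Step 13: x=[2.1395] v=[-0.5138]
Step 14: x=[2.1000] v=[-0.2632]
Step 15: x=[2.0998] v=[-0.0011]
Step 16: x=[2.1390] v=[0.2610]
First v>=0 after going negative at step 16, time=2.4000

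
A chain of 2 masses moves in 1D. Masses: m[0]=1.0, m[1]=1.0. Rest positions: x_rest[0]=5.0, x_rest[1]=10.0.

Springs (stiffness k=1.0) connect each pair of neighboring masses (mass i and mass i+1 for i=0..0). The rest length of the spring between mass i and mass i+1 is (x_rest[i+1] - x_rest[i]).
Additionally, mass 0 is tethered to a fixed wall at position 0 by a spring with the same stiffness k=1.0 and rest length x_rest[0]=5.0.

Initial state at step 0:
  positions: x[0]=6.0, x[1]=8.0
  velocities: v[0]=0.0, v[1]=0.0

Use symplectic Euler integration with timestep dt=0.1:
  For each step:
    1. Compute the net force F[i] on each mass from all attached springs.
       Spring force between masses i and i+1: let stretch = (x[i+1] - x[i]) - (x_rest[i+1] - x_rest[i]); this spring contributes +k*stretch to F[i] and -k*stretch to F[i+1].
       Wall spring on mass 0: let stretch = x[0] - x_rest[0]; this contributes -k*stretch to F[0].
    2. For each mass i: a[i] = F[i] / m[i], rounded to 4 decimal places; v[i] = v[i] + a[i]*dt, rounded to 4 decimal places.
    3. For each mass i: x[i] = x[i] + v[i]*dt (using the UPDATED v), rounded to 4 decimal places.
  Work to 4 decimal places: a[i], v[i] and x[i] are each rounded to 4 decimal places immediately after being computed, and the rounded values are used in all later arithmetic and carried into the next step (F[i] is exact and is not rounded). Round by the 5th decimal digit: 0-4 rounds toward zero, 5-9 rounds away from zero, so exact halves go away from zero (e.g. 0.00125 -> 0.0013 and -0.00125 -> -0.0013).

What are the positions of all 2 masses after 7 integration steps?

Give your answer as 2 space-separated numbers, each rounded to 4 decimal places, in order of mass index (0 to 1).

Answer: 5.0126 8.7555

Derivation:
Step 0: x=[6.0000 8.0000] v=[0.0000 0.0000]
Step 1: x=[5.9600 8.0300] v=[-0.4000 0.3000]
Step 2: x=[5.8811 8.0893] v=[-0.7890 0.5930]
Step 3: x=[5.7655 8.1765] v=[-1.1563 0.8722]
Step 4: x=[5.6163 8.2896] v=[-1.4918 1.1311]
Step 5: x=[5.4377 8.4260] v=[-1.7861 1.3638]
Step 6: x=[5.2346 8.5825] v=[-2.0310 1.5650]
Step 7: x=[5.0126 8.7555] v=[-2.2197 1.7302]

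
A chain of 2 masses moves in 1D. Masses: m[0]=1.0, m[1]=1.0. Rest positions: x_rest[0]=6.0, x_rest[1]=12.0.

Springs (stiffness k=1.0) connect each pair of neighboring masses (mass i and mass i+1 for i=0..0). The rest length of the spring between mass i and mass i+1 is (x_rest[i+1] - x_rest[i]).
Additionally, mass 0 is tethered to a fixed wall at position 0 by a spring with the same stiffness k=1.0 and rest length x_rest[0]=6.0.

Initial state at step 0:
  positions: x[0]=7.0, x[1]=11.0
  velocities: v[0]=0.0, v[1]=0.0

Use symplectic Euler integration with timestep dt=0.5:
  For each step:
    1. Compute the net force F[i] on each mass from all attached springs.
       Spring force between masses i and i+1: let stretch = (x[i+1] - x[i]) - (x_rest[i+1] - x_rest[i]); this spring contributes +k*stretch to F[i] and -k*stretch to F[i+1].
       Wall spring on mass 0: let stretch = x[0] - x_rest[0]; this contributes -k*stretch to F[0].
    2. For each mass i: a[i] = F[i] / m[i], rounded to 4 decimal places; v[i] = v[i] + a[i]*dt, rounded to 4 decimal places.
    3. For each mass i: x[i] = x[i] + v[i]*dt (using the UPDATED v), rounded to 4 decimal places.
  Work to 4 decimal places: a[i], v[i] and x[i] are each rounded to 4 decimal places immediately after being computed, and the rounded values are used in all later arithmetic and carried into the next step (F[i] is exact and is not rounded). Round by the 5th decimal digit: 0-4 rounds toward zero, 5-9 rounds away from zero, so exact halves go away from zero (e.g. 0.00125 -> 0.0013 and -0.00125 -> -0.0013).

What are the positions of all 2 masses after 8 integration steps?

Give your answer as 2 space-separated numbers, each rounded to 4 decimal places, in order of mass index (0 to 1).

Answer: 7.0468 11.6917

Derivation:
Step 0: x=[7.0000 11.0000] v=[0.0000 0.0000]
Step 1: x=[6.2500 11.5000] v=[-1.5000 1.0000]
Step 2: x=[5.2500 12.1875] v=[-2.0000 1.3750]
Step 3: x=[4.6719 12.6407] v=[-1.1563 0.9063]
Step 4: x=[4.9180 12.6017] v=[0.4922 -0.0781]
Step 5: x=[5.8556 12.1417] v=[1.8751 -0.9200]
Step 6: x=[6.9008 11.6102] v=[2.0904 -1.0631]
Step 7: x=[7.3982 11.4013] v=[0.9947 -0.4178]
Step 8: x=[7.0468 11.6917] v=[-0.7029 0.5807]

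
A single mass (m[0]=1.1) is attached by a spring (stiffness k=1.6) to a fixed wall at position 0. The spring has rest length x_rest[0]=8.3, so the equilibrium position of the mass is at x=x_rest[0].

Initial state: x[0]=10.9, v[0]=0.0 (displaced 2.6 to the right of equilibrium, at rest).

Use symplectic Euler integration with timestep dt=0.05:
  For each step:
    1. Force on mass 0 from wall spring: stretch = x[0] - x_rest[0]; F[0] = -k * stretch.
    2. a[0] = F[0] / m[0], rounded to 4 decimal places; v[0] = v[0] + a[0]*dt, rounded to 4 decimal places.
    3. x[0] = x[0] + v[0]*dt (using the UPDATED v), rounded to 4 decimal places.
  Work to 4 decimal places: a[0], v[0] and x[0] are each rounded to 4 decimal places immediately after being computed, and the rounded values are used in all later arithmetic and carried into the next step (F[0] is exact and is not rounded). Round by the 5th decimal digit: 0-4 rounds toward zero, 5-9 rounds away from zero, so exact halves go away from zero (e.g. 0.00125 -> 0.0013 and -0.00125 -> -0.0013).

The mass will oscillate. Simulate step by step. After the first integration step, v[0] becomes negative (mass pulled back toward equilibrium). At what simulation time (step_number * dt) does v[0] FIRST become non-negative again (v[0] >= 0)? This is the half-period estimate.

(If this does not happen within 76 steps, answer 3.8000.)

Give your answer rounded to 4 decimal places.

Answer: 2.6500

Derivation:
Step 0: x=[10.9000] v=[0.0000]
Step 1: x=[10.8905] v=[-0.1891]
Step 2: x=[10.8716] v=[-0.3775]
Step 3: x=[10.8434] v=[-0.5645]
Step 4: x=[10.8059] v=[-0.7495]
Step 5: x=[10.7593] v=[-0.9317]
Step 6: x=[10.7038] v=[-1.1106]
Step 7: x=[10.6395] v=[-1.2854]
Step 8: x=[10.5667] v=[-1.4555]
Step 9: x=[10.4857] v=[-1.6204]
Step 10: x=[10.3967] v=[-1.7794]
Step 11: x=[10.3001] v=[-1.9319]
Step 12: x=[10.1962] v=[-2.0774]
Step 13: x=[10.0854] v=[-2.2153]
Step 14: x=[9.9681] v=[-2.3451]
Step 15: x=[9.8448] v=[-2.4664]
Step 16: x=[9.7159] v=[-2.5788]
Step 17: x=[9.5818] v=[-2.6818]
Step 18: x=[9.4431] v=[-2.7750]
Step 19: x=[9.3002] v=[-2.8581]
Step 20: x=[9.1537] v=[-2.9308]
Step 21: x=[9.0041] v=[-2.9929]
Step 22: x=[8.8519] v=[-3.0441]
Step 23: x=[8.6977] v=[-3.0842]
Step 24: x=[8.5420] v=[-3.1131]
Step 25: x=[8.3855] v=[-3.1307]
Step 26: x=[8.2287] v=[-3.1369]
Step 27: x=[8.0721] v=[-3.1317]
Step 28: x=[7.9163] v=[-3.1151]
Step 29: x=[7.7619] v=[-3.0872]
Step 30: x=[7.6095] v=[-3.0481]
Step 31: x=[7.4596] v=[-2.9979]
Step 32: x=[7.3128] v=[-2.9368]
Step 33: x=[7.1696] v=[-2.8650]
Step 34: x=[7.0305] v=[-2.7828]
Step 35: x=[6.8960] v=[-2.6905]
Step 36: x=[6.7666] v=[-2.5884]
Step 37: x=[6.6428] v=[-2.4769]
Step 38: x=[6.5250] v=[-2.3564]
Step 39: x=[6.4136] v=[-2.2273]
Step 40: x=[6.3091] v=[-2.0901]
Step 41: x=[6.2118] v=[-1.9453]
Step 42: x=[6.1221] v=[-1.7934]
Step 43: x=[6.0404] v=[-1.6350]
Step 44: x=[5.9669] v=[-1.4707]
Step 45: x=[5.9019] v=[-1.3010]
Step 46: x=[5.8456] v=[-1.1266]
Step 47: x=[5.7982] v=[-0.9481]
Step 48: x=[5.7599] v=[-0.7662]
Step 49: x=[5.7308] v=[-0.5815]
Step 50: x=[5.7111] v=[-0.3947]
Step 51: x=[5.7008] v=[-0.2064]
Step 52: x=[5.6999] v=[-0.0174]
Step 53: x=[5.7085] v=[0.1717]
First v>=0 after going negative at step 53, time=2.6500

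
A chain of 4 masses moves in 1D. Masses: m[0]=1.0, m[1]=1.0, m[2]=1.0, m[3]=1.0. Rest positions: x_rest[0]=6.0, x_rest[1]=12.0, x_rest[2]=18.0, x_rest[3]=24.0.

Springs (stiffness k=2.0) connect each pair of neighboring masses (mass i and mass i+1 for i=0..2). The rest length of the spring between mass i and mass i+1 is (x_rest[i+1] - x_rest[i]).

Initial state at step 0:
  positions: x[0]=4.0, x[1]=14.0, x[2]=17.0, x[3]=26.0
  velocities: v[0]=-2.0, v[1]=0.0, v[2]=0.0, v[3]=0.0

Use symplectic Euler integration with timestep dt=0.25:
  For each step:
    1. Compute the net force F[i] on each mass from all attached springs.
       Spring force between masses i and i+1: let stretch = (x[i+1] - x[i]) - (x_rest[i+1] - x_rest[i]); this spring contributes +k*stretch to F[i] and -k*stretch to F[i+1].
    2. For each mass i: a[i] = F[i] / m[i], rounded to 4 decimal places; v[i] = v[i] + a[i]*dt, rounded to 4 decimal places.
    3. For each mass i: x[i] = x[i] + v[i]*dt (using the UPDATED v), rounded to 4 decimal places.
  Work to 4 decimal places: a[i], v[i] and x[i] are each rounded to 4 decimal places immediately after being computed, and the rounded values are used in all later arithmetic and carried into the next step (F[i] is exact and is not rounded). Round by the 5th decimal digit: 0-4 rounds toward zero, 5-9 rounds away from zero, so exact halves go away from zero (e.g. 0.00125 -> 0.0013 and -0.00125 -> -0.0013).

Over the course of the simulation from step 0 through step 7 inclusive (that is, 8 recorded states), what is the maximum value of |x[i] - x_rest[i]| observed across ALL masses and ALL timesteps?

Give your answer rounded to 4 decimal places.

Answer: 2.6807

Derivation:
Step 0: x=[4.0000 14.0000 17.0000 26.0000] v=[-2.0000 0.0000 0.0000 0.0000]
Step 1: x=[4.0000 13.1250 17.7500 25.6250] v=[0.0000 -3.5000 3.0000 -1.5000]
Step 2: x=[4.3906 11.6875 18.9063 25.0156] v=[1.5625 -5.7500 4.6250 -2.4375]
Step 3: x=[4.9434 10.2402 19.9239 24.3926] v=[2.2110 -5.7891 4.0703 -2.4922]
Step 4: x=[5.4083 9.3413 20.2896 23.9610] v=[1.8594 -3.5957 1.4628 -1.7266]
Step 5: x=[5.6148 9.3193 19.7457 23.8204] v=[0.8259 -0.0881 -2.1757 -0.5623]
Step 6: x=[5.5343 10.1375 18.4078 23.9205] v=[-0.3219 3.2729 -5.3516 0.4004]
Step 7: x=[5.2792 11.4141 16.7252 24.0815] v=[-1.0203 5.1065 -6.7304 0.6441]
Max displacement = 2.6807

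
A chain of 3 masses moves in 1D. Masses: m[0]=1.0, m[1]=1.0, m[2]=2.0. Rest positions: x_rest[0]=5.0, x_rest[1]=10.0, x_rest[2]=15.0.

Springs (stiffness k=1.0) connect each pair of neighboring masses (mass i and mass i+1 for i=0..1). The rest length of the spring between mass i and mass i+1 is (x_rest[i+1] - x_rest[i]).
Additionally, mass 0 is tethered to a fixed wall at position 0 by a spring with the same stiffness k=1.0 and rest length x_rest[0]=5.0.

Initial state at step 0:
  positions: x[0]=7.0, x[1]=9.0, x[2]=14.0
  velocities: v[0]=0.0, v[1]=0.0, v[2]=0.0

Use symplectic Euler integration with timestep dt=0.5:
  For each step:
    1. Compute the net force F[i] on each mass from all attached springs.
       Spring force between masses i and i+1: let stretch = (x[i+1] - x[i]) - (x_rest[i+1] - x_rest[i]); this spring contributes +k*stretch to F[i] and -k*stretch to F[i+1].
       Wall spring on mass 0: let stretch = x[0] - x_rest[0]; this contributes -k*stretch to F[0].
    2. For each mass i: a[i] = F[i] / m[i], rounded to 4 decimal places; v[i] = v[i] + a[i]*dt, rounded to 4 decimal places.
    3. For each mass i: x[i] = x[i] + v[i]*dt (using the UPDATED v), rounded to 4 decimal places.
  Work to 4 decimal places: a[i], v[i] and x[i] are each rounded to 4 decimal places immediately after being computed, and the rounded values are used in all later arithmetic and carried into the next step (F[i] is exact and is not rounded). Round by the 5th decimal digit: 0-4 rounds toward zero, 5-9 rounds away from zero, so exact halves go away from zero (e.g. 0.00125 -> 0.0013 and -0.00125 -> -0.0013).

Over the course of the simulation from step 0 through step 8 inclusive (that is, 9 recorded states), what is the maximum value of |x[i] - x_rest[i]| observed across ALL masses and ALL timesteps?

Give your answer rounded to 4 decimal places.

Answer: 2.2660

Derivation:
Step 0: x=[7.0000 9.0000 14.0000] v=[0.0000 0.0000 0.0000]
Step 1: x=[5.7500 9.7500 14.0000] v=[-2.5000 1.5000 0.0000]
Step 2: x=[4.0625 10.5625 14.0938] v=[-3.3750 1.6250 0.1875]
Step 3: x=[2.9844 10.6329 14.3712] v=[-2.1563 0.1407 0.5547]
Step 4: x=[3.0723 9.7257 14.8063] v=[0.1758 -1.8144 0.8702]
Step 5: x=[4.0555 8.4253 15.2314] v=[1.9664 -2.6008 0.8501]
Step 6: x=[5.1173 7.7340 15.4307] v=[2.1236 -1.3827 0.3986]
Step 7: x=[5.5540 8.3127 15.2929] v=[0.8733 1.1573 -0.2756]
Step 8: x=[5.2918 9.9468 14.9076] v=[-0.5244 3.2681 -0.7707]
Max displacement = 2.2660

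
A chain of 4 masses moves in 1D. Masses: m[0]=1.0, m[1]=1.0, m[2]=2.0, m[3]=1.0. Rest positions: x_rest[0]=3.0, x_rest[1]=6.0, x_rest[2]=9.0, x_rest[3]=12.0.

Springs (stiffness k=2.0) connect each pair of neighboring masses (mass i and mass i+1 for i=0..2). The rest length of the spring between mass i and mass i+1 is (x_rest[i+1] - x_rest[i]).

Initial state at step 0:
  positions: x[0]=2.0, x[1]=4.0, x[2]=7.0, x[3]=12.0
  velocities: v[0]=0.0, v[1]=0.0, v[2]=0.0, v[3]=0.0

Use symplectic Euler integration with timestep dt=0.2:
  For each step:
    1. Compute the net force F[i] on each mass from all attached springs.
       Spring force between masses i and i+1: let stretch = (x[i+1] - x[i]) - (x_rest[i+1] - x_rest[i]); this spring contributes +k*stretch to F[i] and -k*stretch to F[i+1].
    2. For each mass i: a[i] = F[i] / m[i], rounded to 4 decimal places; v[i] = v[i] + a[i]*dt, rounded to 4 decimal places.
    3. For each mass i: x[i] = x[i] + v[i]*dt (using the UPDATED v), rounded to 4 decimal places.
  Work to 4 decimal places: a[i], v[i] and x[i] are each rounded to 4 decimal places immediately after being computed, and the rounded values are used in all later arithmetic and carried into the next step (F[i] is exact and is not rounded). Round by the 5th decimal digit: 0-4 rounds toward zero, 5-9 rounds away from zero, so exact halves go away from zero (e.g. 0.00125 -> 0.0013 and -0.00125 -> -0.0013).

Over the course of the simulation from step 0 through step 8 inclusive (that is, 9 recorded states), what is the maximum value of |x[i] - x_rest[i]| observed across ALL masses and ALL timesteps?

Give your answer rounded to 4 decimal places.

Answer: 2.6685

Derivation:
Step 0: x=[2.0000 4.0000 7.0000 12.0000] v=[0.0000 0.0000 0.0000 0.0000]
Step 1: x=[1.9200 4.0800 7.0800 11.8400] v=[-0.4000 0.4000 0.4000 -0.8000]
Step 2: x=[1.7728 4.2272 7.2304 11.5392] v=[-0.7360 0.7360 0.7520 -1.5040]
Step 3: x=[1.5820 4.4183 7.4330 11.1337] v=[-0.9542 0.9555 1.0131 -2.0275]
Step 4: x=[1.3781 4.6237 7.6631 10.6721] v=[-1.0197 1.0269 1.1503 -2.3078]
Step 5: x=[1.1938 4.8126 7.8919 10.2098] v=[-0.9215 0.9444 1.1442 -2.3114]
Step 6: x=[1.0590 4.9583 8.0903 9.8021] v=[-0.6740 0.7286 0.9919 -2.0386]
Step 7: x=[0.9961 5.0426 8.2319 9.4974] v=[-0.3143 0.4217 0.7079 -1.5233]
Step 8: x=[1.0170 5.0584 8.2965 9.3315] v=[0.1043 0.0788 0.3231 -0.8295]
Max displacement = 2.6685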